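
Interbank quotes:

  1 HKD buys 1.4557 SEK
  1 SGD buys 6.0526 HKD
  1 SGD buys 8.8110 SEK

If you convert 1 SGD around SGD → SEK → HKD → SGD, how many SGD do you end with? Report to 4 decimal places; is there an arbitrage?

Around SGD → SEK → HKD → SGD: 1 × 8.8110 ÷ 1.4557 ÷ 6.0526 = 1.000026
Product ≈ 1 (deviation 0.003%, within rounding noise).

1.0000 (no arbitrage)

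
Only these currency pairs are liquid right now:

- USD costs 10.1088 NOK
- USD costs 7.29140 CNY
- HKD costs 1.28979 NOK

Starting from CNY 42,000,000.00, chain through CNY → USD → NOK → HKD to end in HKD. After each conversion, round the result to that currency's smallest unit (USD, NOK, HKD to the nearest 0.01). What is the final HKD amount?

CNY 42,000,000.00 ÷ 7.29140 = USD 5,760,210.66
USD 5,760,210.66 × 10.1088 = NOK 58,228,817.52
NOK 58,228,817.52 ÷ 1.28979 = HKD 45,145,967.58

HKD 45,145,967.58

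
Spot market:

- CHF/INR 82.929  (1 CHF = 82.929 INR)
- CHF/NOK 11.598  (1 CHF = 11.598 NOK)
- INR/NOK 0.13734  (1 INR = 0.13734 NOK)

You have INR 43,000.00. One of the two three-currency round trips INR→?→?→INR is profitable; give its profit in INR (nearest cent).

Profitable loop is INR → CHF → NOK → INR:
INR 43,000.00 ÷ 82.929 = CHF 518.52
CHF 518.52 × 11.598 = NOK 6,013.75
NOK 6,013.75 ÷ 0.13734 = INR 43,787.29
Profit = INR 43,787.29 − INR 43,000.00

Profit: INR 787.29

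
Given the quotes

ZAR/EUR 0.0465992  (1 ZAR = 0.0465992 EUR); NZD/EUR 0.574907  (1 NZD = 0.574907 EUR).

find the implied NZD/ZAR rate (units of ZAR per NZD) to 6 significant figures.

1 NZD × 0.574907 = 0.574907 EUR
0.574907 EUR ÷ 0.0465992 = 12.3373 ZAR

NZD/ZAR = 12.3373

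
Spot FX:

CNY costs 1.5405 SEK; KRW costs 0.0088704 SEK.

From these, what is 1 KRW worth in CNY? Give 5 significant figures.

1 KRW × 0.0088704 = 0.0088704 SEK
0.0088704 SEK ÷ 1.5405 = 0.00575813 CNY

KRW/CNY = 0.0057581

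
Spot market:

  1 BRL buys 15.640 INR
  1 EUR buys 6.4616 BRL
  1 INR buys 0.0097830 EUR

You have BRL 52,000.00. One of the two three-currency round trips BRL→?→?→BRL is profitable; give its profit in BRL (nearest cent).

Profit: BRL 596.21

Profitable loop is BRL → EUR → INR → BRL:
BRL 52,000.00 ÷ 6.4616 = EUR 8,047.54
EUR 8,047.54 ÷ 0.0097830 = INR 822,604.76
INR 822,604.76 ÷ 15.640 = BRL 52,596.21
Profit = BRL 52,596.21 − BRL 52,000.00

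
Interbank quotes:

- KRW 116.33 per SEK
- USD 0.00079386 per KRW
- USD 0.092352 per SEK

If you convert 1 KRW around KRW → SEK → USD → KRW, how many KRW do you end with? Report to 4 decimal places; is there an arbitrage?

Around KRW → SEK → USD → KRW: 1 ÷ 116.33 × 0.092352 ÷ 0.00079386 = 1.000025
Product ≈ 1 (deviation 0.002%, within rounding noise).

1.0000 (no arbitrage)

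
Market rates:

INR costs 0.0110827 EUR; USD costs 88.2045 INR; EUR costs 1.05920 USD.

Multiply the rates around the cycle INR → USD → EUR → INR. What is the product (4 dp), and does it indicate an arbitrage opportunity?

Around INR → USD → EUR → INR: 1 ÷ 88.2045 ÷ 1.05920 ÷ 0.0110827 = 0.965797
Product < 1; profitable direction is INR → EUR → USD → INR.

0.9658 (arbitrage exists)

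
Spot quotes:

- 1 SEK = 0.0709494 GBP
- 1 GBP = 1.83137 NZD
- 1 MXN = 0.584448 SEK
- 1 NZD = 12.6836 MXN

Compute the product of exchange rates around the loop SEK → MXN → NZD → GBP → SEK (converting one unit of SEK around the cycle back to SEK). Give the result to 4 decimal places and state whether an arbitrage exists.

1.0382 (arbitrage exists)

Around SEK → MXN → NZD → GBP → SEK: 1 ÷ 0.584448 ÷ 12.6836 ÷ 1.83137 ÷ 0.0709494 = 1.038214
Product > 1; profitable direction is SEK → MXN → NZD → GBP → SEK.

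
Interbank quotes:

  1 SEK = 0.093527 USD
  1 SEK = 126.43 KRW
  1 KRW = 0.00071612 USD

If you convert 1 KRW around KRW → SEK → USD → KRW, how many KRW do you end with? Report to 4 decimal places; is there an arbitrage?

1.0330 (arbitrage exists)

Around KRW → SEK → USD → KRW: 1 ÷ 126.43 × 0.093527 ÷ 0.00071612 = 1.033002
Product > 1; profitable direction is KRW → SEK → USD → KRW.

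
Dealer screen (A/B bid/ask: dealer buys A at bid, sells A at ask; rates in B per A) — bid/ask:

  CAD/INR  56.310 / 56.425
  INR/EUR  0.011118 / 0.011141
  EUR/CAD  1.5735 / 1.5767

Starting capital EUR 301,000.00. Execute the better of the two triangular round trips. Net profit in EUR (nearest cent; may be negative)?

Best loop EUR → INR → CAD → EUR:
EUR 301,000.00 ÷ 0.011141 (buy INR at ask) = INR 27,017,323.40
INR 27,017,323.40 ÷ 56.425 (buy CAD at ask) = CAD 478,818.31
CAD 478,818.31 ÷ 1.5767 (buy EUR at ask) = EUR 303,683.84

Net profit: EUR 2,683.84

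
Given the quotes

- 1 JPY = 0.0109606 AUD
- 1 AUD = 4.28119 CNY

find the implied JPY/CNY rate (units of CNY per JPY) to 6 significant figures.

JPY/CNY = 0.0469244

1 JPY × 0.0109606 = 0.0109606 AUD
0.0109606 AUD × 4.28119 = 0.0469244 CNY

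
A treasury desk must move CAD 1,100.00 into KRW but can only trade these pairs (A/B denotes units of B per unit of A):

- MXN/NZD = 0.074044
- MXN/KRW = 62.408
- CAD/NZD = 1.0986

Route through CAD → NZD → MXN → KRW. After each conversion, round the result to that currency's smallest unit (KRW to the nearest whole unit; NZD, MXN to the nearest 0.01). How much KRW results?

CAD 1,100.00 × 1.0986 = NZD 1,208.46
NZD 1,208.46 ÷ 0.074044 = MXN 16,320.84
MXN 16,320.84 × 62.408 = KRW 1,018,551

KRW 1,018,551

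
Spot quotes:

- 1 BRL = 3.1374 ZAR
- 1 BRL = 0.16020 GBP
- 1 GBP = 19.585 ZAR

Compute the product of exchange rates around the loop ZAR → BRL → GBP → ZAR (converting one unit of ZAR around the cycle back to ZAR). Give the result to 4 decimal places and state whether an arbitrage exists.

1.0000 (no arbitrage)

Around ZAR → BRL → GBP → ZAR: 1 ÷ 3.1374 × 0.16020 × 19.585 = 1.000037
Product ≈ 1 (deviation 0.004%, within rounding noise).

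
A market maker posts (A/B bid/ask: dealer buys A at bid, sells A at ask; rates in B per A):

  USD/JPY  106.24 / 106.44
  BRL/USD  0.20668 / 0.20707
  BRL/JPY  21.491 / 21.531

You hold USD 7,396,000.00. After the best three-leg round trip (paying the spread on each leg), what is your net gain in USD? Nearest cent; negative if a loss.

Net profit: USD 146,567.69

Best loop USD → JPY → BRL → USD:
USD 7,396,000.00 × 106.24 (sell USD at bid) = JPY 785,751,040
JPY 785,751,040 ÷ 21.531 (buy BRL at ask) = BRL 36,493,940.83
BRL 36,493,940.83 × 0.20668 (sell BRL at bid) = USD 7,542,567.69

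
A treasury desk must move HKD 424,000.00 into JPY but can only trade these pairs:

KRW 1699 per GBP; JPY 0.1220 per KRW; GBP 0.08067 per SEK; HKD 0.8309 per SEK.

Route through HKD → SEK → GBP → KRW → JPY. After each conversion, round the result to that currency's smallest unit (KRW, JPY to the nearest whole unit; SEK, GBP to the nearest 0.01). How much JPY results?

HKD 424,000.00 ÷ 0.8309 = SEK 510,290.05
SEK 510,290.05 × 0.08067 = GBP 41,165.10
GBP 41,165.10 × 1699 = KRW 69,939,505
KRW 69,939,505 × 0.1220 = JPY 8,532,620

JPY 8,532,620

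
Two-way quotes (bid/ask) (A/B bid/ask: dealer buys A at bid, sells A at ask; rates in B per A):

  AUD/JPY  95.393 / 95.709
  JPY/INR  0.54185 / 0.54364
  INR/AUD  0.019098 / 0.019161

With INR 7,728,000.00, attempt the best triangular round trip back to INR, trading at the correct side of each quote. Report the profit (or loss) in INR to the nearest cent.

Best loop INR → JPY → AUD → INR:
INR 7,728,000.00 ÷ 0.54364 (buy JPY at ask) = JPY 14,215,290
JPY 14,215,290 ÷ 95.709 (buy AUD at ask) = AUD 148,526.15
AUD 148,526.15 ÷ 0.019161 (buy INR at ask) = INR 7,751,482.31

Net profit: INR 23,482.31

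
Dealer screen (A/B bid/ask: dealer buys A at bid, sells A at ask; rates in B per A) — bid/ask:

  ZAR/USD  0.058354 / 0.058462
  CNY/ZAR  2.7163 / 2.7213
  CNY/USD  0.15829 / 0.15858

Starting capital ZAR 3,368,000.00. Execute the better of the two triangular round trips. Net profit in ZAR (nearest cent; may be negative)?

Net result: ZAR -1,551.04 (no profitable arbitrage after spreads)

Best loop ZAR → USD → CNY → ZAR:
ZAR 3,368,000.00 × 0.058354 (sell ZAR at bid) = USD 196,536.27
USD 196,536.27 ÷ 0.15858 (buy CNY at ask) = CNY 1,239,350.94
CNY 1,239,350.94 × 2.7163 (sell CNY at bid) = ZAR 3,366,448.96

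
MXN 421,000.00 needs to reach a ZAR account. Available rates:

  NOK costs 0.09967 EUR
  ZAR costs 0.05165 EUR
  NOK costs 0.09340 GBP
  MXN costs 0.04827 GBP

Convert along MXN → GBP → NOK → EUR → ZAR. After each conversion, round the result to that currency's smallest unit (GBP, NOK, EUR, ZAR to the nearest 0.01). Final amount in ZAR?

ZAR 419,862.15

MXN 421,000.00 × 0.04827 = GBP 20,321.67
GBP 20,321.67 ÷ 0.09340 = NOK 217,576.77
NOK 217,576.77 × 0.09967 = EUR 21,685.88
EUR 21,685.88 ÷ 0.05165 = ZAR 419,862.15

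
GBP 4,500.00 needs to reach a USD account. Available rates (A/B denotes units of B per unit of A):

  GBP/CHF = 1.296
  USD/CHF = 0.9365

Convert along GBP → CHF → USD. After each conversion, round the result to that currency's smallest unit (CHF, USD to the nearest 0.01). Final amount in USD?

GBP 4,500.00 × 1.296 = CHF 5,832.00
CHF 5,832.00 ÷ 0.9365 = USD 6,227.44

USD 6,227.44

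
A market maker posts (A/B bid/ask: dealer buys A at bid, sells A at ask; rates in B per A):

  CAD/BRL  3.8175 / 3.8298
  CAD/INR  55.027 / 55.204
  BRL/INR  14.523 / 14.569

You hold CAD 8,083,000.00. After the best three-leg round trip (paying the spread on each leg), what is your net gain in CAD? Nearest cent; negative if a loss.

Net profit: CAD 34,782.57

Best loop CAD → BRL → INR → CAD:
CAD 8,083,000.00 × 3.8175 (sell CAD at bid) = BRL 30,856,852.50
BRL 30,856,852.50 × 14.523 (sell BRL at bid) = INR 448,134,068.86
INR 448,134,068.86 ÷ 55.204 (buy CAD at ask) = CAD 8,117,782.57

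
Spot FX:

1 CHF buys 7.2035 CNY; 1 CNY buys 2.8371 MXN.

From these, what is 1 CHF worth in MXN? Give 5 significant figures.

1 CHF × 7.2035 = 7.2035 CNY
7.2035 CNY × 2.8371 = 20.437 MXN

CHF/MXN = 20.437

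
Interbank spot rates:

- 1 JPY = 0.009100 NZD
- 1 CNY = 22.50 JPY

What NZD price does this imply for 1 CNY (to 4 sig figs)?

CNY/NZD = 0.2048

1 CNY × 22.50 = 22.5 JPY
22.5 JPY × 0.009100 = 0.20475 NZD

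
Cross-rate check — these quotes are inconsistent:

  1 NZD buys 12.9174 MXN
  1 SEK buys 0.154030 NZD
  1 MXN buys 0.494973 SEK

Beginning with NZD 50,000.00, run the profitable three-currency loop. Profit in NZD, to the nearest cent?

Profit: NZD 770.11

Profitable loop is NZD → SEK → MXN → NZD:
NZD 50,000.00 ÷ 0.154030 = SEK 324,612.09
SEK 324,612.09 ÷ 0.494973 = MXN 655,817.77
MXN 655,817.77 ÷ 12.9174 = NZD 50,770.11
Profit = NZD 50,770.11 − NZD 50,000.00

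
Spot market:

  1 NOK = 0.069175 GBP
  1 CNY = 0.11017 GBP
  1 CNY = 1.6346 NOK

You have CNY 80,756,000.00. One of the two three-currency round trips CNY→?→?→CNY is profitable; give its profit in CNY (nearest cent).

Profitable loop is CNY → NOK → GBP → CNY:
CNY 80,756,000.00 × 1.6346 = NOK 132,003,757.60
NOK 132,003,757.60 × 0.069175 = GBP 9,131,359.93
GBP 9,131,359.93 ÷ 0.11017 = CNY 82,884,269.15
Profit = CNY 82,884,269.15 − CNY 80,756,000.00

Profit: CNY 2,128,269.15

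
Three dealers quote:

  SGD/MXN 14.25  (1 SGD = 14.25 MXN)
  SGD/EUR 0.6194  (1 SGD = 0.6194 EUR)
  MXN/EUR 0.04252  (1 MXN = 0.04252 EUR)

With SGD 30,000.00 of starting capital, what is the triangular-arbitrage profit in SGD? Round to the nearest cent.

Profit: SGD 667.92

Profitable loop is SGD → EUR → MXN → SGD:
SGD 30,000.00 × 0.6194 = EUR 18,582.00
EUR 18,582.00 ÷ 0.04252 = MXN 437,017.87
MXN 437,017.87 ÷ 14.25 = SGD 30,667.92
Profit = SGD 30,667.92 − SGD 30,000.00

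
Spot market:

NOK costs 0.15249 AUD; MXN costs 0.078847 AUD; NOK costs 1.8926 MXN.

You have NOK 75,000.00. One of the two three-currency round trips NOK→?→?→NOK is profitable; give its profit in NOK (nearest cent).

Profitable loop is NOK → AUD → MXN → NOK:
NOK 75,000.00 × 0.15249 = AUD 11,436.75
AUD 11,436.75 ÷ 0.078847 = MXN 145,049.91
MXN 145,049.91 ÷ 1.8926 = NOK 76,640.55
Profit = NOK 76,640.55 − NOK 75,000.00

Profit: NOK 1,640.55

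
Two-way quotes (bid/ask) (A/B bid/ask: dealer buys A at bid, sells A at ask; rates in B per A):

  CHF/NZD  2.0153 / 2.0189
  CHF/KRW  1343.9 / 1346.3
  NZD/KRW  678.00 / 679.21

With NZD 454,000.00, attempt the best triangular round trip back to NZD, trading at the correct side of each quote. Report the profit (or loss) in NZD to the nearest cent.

Best loop NZD → KRW → CHF → NZD:
NZD 454,000.00 × 678.00 (sell NZD at bid) = KRW 307,812,000
KRW 307,812,000 ÷ 1346.3 (buy CHF at ask) = CHF 228,635.52
CHF 228,635.52 × 2.0153 (sell CHF at bid) = NZD 460,769.16

Net profit: NZD 6,769.16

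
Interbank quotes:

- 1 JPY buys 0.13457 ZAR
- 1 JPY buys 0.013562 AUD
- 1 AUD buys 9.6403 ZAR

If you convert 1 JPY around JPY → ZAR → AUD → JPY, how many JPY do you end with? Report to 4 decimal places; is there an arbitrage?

Around JPY → ZAR → AUD → JPY: 1 × 0.13457 ÷ 9.6403 ÷ 0.013562 = 1.029281
Product > 1; profitable direction is JPY → ZAR → AUD → JPY.

1.0293 (arbitrage exists)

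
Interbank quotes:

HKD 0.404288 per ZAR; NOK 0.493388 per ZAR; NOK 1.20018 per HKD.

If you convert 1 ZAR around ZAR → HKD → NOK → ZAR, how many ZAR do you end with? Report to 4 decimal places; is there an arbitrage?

Around ZAR → HKD → NOK → ZAR: 1 × 0.404288 × 1.20018 ÷ 0.493388 = 0.983442
Product < 1; profitable direction is ZAR → NOK → HKD → ZAR.

0.9834 (arbitrage exists)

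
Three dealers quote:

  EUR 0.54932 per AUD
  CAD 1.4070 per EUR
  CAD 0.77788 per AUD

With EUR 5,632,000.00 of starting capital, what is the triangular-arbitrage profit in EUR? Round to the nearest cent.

Profit: EUR 36,338.05

Profitable loop is EUR → AUD → CAD → EUR:
EUR 5,632,000.00 ÷ 0.54932 = AUD 10,252,676.04
AUD 10,252,676.04 × 0.77788 = CAD 7,975,351.63
CAD 7,975,351.63 ÷ 1.4070 = EUR 5,668,338.05
Profit = EUR 5,668,338.05 − EUR 5,632,000.00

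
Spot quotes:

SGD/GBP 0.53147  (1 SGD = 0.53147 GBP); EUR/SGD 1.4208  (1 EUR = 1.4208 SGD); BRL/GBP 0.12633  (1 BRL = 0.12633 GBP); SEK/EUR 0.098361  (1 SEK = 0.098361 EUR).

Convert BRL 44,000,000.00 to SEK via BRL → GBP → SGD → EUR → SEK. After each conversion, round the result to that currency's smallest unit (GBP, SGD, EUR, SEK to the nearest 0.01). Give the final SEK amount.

SEK 74,838,406.89

BRL 44,000,000.00 × 0.12633 = GBP 5,558,520.00
GBP 5,558,520.00 ÷ 0.53147 = SGD 10,458,765.31
SGD 10,458,765.31 ÷ 1.4208 = EUR 7,361,180.54
EUR 7,361,180.54 ÷ 0.098361 = SEK 74,838,406.89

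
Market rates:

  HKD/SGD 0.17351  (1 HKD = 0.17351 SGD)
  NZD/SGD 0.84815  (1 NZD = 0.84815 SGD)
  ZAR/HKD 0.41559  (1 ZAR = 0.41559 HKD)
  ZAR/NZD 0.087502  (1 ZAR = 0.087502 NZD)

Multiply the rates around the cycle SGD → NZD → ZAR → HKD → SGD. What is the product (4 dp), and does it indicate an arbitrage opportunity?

Around SGD → NZD → ZAR → HKD → SGD: 1 ÷ 0.84815 ÷ 0.087502 × 0.41559 × 0.17351 = 0.971626
Product < 1; profitable direction is SGD → HKD → ZAR → NZD → SGD.

0.9716 (arbitrage exists)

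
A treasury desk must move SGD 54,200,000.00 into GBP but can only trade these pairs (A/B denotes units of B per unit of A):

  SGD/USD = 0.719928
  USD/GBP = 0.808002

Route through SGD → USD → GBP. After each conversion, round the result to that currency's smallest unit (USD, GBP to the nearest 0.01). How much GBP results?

SGD 54,200,000.00 × 0.719928 = USD 39,020,097.60
USD 39,020,097.60 × 0.808002 = GBP 31,528,316.90

GBP 31,528,316.90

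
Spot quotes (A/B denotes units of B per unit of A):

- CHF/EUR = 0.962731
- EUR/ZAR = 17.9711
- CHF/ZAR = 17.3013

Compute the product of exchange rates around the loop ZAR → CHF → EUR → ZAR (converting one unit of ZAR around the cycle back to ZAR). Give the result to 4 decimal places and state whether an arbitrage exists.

Around ZAR → CHF → EUR → ZAR: 1 ÷ 17.3013 × 0.962731 × 17.9711 = 1.000002
Product ≈ 1 (deviation 0.000%, within rounding noise).

1.0000 (no arbitrage)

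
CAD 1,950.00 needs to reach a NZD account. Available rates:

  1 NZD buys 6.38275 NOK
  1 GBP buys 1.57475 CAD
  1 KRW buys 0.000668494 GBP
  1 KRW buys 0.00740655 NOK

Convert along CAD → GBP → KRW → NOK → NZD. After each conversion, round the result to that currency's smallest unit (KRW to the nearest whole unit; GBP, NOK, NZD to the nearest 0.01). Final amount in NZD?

NZD 2,149.48

CAD 1,950.00 ÷ 1.57475 = GBP 1,238.29
GBP 1,238.29 ÷ 0.000668494 = KRW 1,852,358
KRW 1,852,358 × 0.00740655 = NOK 13,719.58
NOK 13,719.58 ÷ 6.38275 = NZD 2,149.48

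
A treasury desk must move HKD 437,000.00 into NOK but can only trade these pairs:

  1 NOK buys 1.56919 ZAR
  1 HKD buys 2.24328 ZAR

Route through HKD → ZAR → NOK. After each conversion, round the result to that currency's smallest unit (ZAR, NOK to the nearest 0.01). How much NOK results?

HKD 437,000.00 × 2.24328 = ZAR 980,313.36
ZAR 980,313.36 ÷ 1.56919 = NOK 624,725.72

NOK 624,725.72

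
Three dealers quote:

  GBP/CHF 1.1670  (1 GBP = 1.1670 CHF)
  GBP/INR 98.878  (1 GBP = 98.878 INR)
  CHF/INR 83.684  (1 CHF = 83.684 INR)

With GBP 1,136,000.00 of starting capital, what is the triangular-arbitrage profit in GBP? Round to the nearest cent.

Profitable loop is GBP → INR → CHF → GBP:
GBP 1,136,000.00 × 98.878 = INR 112,325,408.00
INR 112,325,408.00 ÷ 83.684 = CHF 1,342,256.68
CHF 1,342,256.68 ÷ 1.1670 = GBP 1,150,177.10
Profit = GBP 1,150,177.10 − GBP 1,136,000.00

Profit: GBP 14,177.10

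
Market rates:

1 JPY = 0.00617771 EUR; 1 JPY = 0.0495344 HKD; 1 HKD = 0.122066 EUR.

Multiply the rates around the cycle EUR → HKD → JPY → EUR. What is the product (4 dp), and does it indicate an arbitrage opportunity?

Around EUR → HKD → JPY → EUR: 1 ÷ 0.122066 ÷ 0.0495344 × 0.00617771 = 1.021706
Product > 1; profitable direction is EUR → HKD → JPY → EUR.

1.0217 (arbitrage exists)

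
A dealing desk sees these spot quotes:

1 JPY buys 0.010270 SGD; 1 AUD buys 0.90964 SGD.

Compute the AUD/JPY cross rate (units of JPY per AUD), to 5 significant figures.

AUD/JPY = 88.573

1 AUD × 0.90964 = 0.90964 SGD
0.90964 SGD ÷ 0.010270 = 88.5725 JPY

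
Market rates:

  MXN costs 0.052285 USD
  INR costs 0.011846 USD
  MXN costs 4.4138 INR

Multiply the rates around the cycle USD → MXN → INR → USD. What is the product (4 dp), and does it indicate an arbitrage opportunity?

Around USD → MXN → INR → USD: 1 ÷ 0.052285 × 4.4138 × 0.011846 = 1.000017
Product ≈ 1 (deviation 0.002%, within rounding noise).

1.0000 (no arbitrage)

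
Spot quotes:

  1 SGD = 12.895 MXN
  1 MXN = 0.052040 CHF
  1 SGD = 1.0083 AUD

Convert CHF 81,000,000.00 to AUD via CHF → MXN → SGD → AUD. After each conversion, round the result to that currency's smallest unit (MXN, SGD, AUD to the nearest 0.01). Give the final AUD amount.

AUD 121,707,166.52

CHF 81,000,000.00 ÷ 0.052040 = MXN 1,556,495,003.84
MXN 1,556,495,003.84 ÷ 12.895 = SGD 120,705,312.43
SGD 120,705,312.43 × 1.0083 = AUD 121,707,166.52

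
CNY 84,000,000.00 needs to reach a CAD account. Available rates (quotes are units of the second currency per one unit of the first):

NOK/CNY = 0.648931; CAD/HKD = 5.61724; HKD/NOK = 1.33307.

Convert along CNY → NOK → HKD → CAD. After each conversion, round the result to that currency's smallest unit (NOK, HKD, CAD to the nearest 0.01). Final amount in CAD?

CNY 84,000,000.00 ÷ 0.648931 = NOK 129,443,654.26
NOK 129,443,654.26 ÷ 1.33307 = HKD 97,101,918.32
HKD 97,101,918.32 ÷ 5.61724 = CAD 17,286,410.82

CAD 17,286,410.82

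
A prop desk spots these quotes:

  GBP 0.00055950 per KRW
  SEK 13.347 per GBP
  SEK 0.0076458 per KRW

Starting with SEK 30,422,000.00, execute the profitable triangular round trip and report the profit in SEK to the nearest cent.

Profitable loop is SEK → GBP → KRW → SEK:
SEK 30,422,000.00 ÷ 13.347 = GBP 2,279,313.70
GBP 2,279,313.70 ÷ 0.00055950 = KRW 4,073,840,399
KRW 4,073,840,399 × 0.0076458 = SEK 31,147,768.93
Profit = SEK 31,147,768.93 − SEK 30,422,000.00

Profit: SEK 725,768.93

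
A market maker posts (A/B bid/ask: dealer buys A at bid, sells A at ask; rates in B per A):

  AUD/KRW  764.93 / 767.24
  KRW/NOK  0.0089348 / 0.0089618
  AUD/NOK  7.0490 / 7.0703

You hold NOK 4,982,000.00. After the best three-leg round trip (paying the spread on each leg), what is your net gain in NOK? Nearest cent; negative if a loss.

Best loop NOK → KRW → AUD → NOK:
NOK 4,982,000.00 ÷ 0.0089618 (buy KRW at ask) = KRW 555,915,106
KRW 555,915,106 ÷ 767.24 (buy AUD at ask) = AUD 724,564.81
AUD 724,564.81 × 7.0490 (sell AUD at bid) = NOK 5,107,457.36

Net profit: NOK 125,457.36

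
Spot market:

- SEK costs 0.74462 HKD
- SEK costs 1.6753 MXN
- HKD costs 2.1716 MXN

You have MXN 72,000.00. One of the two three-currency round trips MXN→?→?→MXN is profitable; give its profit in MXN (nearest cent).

Profitable loop is MXN → HKD → SEK → MXN:
MXN 72,000.00 ÷ 2.1716 = HKD 33,155.28
HKD 33,155.28 ÷ 0.74462 = SEK 44,526.44
SEK 44,526.44 × 1.6753 = MXN 74,595.14
Profit = MXN 74,595.14 − MXN 72,000.00

Profit: MXN 2,595.14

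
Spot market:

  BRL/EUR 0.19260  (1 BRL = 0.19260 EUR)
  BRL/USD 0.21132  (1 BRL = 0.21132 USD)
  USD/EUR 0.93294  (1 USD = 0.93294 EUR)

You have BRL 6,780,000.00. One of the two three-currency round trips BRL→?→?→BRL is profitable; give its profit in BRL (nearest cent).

Profit: BRL 160,131.94

Profitable loop is BRL → USD → EUR → BRL:
BRL 6,780,000.00 × 0.21132 = USD 1,432,749.60
USD 1,432,749.60 × 0.93294 = EUR 1,336,669.41
EUR 1,336,669.41 ÷ 0.19260 = BRL 6,940,131.94
Profit = BRL 6,940,131.94 − BRL 6,780,000.00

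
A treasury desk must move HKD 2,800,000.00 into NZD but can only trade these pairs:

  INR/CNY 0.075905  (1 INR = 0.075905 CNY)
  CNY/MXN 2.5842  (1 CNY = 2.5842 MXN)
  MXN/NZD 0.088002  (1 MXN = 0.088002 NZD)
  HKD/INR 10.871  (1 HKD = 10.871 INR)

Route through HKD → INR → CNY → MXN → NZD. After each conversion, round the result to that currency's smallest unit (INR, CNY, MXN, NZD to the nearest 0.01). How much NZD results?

NZD 525,432.07

HKD 2,800,000.00 × 10.871 = INR 30,438,800.00
INR 30,438,800.00 × 0.075905 = CNY 2,310,457.11
CNY 2,310,457.11 × 2.5842 = MXN 5,970,683.26
MXN 5,970,683.26 × 0.088002 = NZD 525,432.07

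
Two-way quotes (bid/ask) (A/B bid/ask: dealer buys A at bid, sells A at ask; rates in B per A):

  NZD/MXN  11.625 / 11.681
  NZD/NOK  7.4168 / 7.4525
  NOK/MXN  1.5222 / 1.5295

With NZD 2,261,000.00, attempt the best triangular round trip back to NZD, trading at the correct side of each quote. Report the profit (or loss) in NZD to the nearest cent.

Net profit: NZD 44,908.43

Best loop NZD → MXN → NOK → NZD:
NZD 2,261,000.00 × 11.625 (sell NZD at bid) = MXN 26,284,125.00
MXN 26,284,125.00 ÷ 1.5295 (buy NOK at ask) = NOK 17,184,782.61
NOK 17,184,782.61 ÷ 7.4525 (buy NZD at ask) = NZD 2,305,908.43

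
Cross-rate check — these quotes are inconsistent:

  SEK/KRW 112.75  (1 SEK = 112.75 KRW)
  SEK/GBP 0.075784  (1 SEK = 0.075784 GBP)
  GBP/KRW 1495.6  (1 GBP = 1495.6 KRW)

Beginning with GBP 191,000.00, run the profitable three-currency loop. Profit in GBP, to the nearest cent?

Profitable loop is GBP → KRW → SEK → GBP:
GBP 191,000.00 × 1495.6 = KRW 285,659,600
KRW 285,659,600 ÷ 112.75 = SEK 2,533,566.30
SEK 2,533,566.30 × 0.075784 = GBP 192,003.79
Profit = GBP 192,003.79 − GBP 191,000.00

Profit: GBP 1,003.79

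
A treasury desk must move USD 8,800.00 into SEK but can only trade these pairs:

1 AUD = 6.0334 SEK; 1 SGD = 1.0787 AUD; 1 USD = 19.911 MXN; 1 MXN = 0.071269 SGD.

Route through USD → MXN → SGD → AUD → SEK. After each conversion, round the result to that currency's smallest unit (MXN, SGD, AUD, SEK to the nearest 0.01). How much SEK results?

SEK 81,271.71

USD 8,800.00 × 19.911 = MXN 175,216.80
MXN 175,216.80 × 0.071269 = SGD 12,487.53
SGD 12,487.53 × 1.0787 = AUD 13,470.30
AUD 13,470.30 × 6.0334 = SEK 81,271.71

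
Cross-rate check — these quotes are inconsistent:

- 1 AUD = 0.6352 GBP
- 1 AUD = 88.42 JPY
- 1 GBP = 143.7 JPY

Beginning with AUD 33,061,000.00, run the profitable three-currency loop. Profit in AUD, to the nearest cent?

Profit: AUD 1,068,720.57

Profitable loop is AUD → GBP → JPY → AUD:
AUD 33,061,000.00 × 0.6352 = GBP 21,000,347.20
GBP 21,000,347.20 × 143.7 = JPY 3,017,749,893
JPY 3,017,749,893 ÷ 88.42 = AUD 34,129,720.57
Profit = AUD 34,129,720.57 − AUD 33,061,000.00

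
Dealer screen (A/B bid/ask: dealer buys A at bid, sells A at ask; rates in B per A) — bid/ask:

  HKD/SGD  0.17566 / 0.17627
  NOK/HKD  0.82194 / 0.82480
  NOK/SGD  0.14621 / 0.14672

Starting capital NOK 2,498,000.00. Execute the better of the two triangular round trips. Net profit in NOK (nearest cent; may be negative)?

Best loop NOK → SGD → HKD → NOK:
NOK 2,498,000.00 × 0.14621 (sell NOK at bid) = SGD 365,232.58
SGD 365,232.58 ÷ 0.17627 (buy HKD at ask) = HKD 2,072,006.47
HKD 2,072,006.47 ÷ 0.82480 (buy NOK at ask) = NOK 2,512,131.99

Net profit: NOK 14,131.99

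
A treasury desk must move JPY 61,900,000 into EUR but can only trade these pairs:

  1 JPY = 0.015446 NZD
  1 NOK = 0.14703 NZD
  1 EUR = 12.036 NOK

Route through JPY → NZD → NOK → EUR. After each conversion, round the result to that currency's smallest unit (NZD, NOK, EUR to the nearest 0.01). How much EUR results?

JPY 61,900,000 × 0.015446 = NZD 956,107.40
NZD 956,107.40 ÷ 0.14703 = NOK 6,502,804.87
NOK 6,502,804.87 ÷ 12.036 = EUR 540,279.57

EUR 540,279.57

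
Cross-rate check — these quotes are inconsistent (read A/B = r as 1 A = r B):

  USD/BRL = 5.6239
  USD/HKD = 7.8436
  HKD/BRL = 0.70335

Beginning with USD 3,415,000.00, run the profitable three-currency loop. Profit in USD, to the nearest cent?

Profitable loop is USD → BRL → HKD → USD:
USD 3,415,000.00 × 5.6239 = BRL 19,205,618.50
BRL 19,205,618.50 ÷ 0.70335 = HKD 27,305,919.53
HKD 27,305,919.53 ÷ 7.8436 = USD 3,481,299.34
Profit = USD 3,481,299.34 − USD 3,415,000.00

Profit: USD 66,299.34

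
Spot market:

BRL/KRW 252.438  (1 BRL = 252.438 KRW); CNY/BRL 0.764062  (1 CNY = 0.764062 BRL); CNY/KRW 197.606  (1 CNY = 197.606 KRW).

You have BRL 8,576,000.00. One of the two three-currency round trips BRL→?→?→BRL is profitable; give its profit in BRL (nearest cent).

Profit: BRL 210,209.77

Profitable loop is BRL → CNY → KRW → BRL:
BRL 8,576,000.00 ÷ 0.764062 = CNY 11,224,220.02
CNY 11,224,220.02 × 197.606 = KRW 2,217,973,222
KRW 2,217,973,222 ÷ 252.438 = BRL 8,786,209.77
Profit = BRL 8,786,209.77 − BRL 8,576,000.00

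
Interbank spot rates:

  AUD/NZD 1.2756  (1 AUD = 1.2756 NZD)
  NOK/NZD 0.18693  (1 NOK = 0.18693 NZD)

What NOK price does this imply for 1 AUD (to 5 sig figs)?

1 AUD × 1.2756 = 1.2756 NZD
1.2756 NZD ÷ 0.18693 = 6.82394 NOK

AUD/NOK = 6.8239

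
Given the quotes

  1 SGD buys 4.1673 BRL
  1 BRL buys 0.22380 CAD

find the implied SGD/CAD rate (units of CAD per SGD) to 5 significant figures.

1 SGD × 4.1673 = 4.1673 BRL
4.1673 BRL × 0.22380 = 0.932642 CAD

SGD/CAD = 0.93264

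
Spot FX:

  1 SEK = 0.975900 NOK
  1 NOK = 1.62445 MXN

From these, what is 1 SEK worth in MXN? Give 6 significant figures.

SEK/MXN = 1.58530

1 SEK × 0.975900 = 0.9759 NOK
0.9759 NOK × 1.62445 = 1.5853 MXN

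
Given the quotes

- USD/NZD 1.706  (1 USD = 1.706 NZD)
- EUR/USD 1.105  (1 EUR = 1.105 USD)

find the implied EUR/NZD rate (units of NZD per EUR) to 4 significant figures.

EUR/NZD = 1.885

1 EUR × 1.105 = 1.105 USD
1.105 USD × 1.706 = 1.88513 NZD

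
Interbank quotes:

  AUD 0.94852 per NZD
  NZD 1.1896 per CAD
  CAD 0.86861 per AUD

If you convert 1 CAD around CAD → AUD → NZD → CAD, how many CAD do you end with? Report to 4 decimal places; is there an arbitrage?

1.0203 (arbitrage exists)

Around CAD → AUD → NZD → CAD: 1 ÷ 0.86861 ÷ 0.94852 ÷ 1.1896 = 1.020300
Product > 1; profitable direction is CAD → AUD → NZD → CAD.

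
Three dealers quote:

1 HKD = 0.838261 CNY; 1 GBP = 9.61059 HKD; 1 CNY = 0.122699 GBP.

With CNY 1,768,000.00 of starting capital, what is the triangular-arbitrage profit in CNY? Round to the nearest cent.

Profit: CNY 20,594.65

Profitable loop is CNY → HKD → GBP → CNY:
CNY 1,768,000.00 ÷ 0.838261 = HKD 2,109,128.30
HKD 2,109,128.30 ÷ 9.61059 = GBP 219,458.77
GBP 219,458.77 ÷ 0.122699 = CNY 1,788,594.65
Profit = CNY 1,788,594.65 − CNY 1,768,000.00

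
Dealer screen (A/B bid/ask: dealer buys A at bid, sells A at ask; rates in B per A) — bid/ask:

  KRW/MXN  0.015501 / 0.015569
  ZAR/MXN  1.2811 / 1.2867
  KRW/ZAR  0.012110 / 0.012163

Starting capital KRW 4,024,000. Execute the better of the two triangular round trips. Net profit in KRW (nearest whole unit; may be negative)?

Net result: KRW -14,184 (no profitable arbitrage after spreads)

Best loop KRW → ZAR → MXN → KRW:
KRW 4,024,000 × 0.012110 (sell KRW at bid) = ZAR 48,730.64
ZAR 48,730.64 × 1.2811 (sell ZAR at bid) = MXN 62,428.82
MXN 62,428.82 ÷ 0.015569 (buy KRW at ask) = KRW 4,009,816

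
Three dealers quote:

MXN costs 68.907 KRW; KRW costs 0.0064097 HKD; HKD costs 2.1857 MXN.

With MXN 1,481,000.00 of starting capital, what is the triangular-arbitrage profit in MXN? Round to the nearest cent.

Profit: MXN 53,134.58

Profitable loop is MXN → HKD → KRW → MXN:
MXN 1,481,000.00 ÷ 2.1857 = HKD 677,586.13
HKD 677,586.13 ÷ 0.0064097 = KRW 105,712,612
KRW 105,712,612 ÷ 68.907 = MXN 1,534,134.58
Profit = MXN 1,534,134.58 − MXN 1,481,000.00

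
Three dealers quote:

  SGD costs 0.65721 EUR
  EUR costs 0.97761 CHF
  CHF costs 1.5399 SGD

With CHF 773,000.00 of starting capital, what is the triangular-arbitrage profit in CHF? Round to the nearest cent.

Profit: CHF 8,298.83

Profitable loop is CHF → EUR → SGD → CHF:
CHF 773,000.00 ÷ 0.97761 = EUR 790,703.86
EUR 790,703.86 ÷ 0.65721 = SGD 1,203,122.08
SGD 1,203,122.08 ÷ 1.5399 = CHF 781,298.83
Profit = CHF 781,298.83 − CHF 773,000.00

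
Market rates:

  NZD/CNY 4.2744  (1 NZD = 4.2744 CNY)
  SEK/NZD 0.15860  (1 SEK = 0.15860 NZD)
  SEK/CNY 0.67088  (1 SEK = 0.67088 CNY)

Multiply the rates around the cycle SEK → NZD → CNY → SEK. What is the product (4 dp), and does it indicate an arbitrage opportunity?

1.0105 (arbitrage exists)

Around SEK → NZD → CNY → SEK: 1 × 0.15860 × 4.2744 ÷ 0.67088 = 1.010493
Product > 1; profitable direction is SEK → NZD → CNY → SEK.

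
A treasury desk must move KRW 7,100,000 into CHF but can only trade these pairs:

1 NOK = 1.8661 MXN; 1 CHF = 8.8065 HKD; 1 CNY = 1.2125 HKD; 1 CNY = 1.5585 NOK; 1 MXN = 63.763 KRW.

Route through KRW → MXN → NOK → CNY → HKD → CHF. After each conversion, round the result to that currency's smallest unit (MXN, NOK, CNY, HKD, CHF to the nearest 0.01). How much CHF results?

KRW 7,100,000 ÷ 63.763 = MXN 111,349.84
MXN 111,349.84 ÷ 1.8661 = NOK 59,669.81
NOK 59,669.81 ÷ 1.5585 = CNY 38,286.69
CNY 38,286.69 × 1.2125 = HKD 46,422.61
HKD 46,422.61 ÷ 8.8065 = CHF 5,271.40

CHF 5,271.40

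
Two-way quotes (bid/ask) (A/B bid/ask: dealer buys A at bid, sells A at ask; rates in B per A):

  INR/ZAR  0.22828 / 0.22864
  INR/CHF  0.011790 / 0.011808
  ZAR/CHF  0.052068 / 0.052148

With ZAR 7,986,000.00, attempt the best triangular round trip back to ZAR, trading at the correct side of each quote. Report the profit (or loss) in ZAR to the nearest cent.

Net profit: ZAR 52,809.21

Best loop ZAR → CHF → INR → ZAR:
ZAR 7,986,000.00 × 0.052068 (sell ZAR at bid) = CHF 415,815.05
CHF 415,815.05 ÷ 0.011808 (buy INR at ask) = INR 35,214,689.02
INR 35,214,689.02 × 0.22828 (sell INR at bid) = ZAR 8,038,809.21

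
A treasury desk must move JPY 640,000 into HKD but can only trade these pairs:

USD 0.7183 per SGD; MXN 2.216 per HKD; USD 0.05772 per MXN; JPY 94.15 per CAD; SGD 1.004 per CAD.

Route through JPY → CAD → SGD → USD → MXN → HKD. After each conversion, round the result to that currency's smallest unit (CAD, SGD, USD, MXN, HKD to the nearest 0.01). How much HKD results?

HKD 38,326.83

JPY 640,000 ÷ 94.15 = CAD 6,797.66
CAD 6,797.66 × 1.004 = SGD 6,824.85
SGD 6,824.85 × 0.7183 = USD 4,902.29
USD 4,902.29 ÷ 0.05772 = MXN 84,932.26
MXN 84,932.26 ÷ 2.216 = HKD 38,326.83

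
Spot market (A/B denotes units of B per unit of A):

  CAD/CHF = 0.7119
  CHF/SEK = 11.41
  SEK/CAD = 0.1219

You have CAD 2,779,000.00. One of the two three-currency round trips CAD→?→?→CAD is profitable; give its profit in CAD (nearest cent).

Profit: CAD 27,597.95

Profitable loop is CAD → SEK → CHF → CAD:
CAD 2,779,000.00 ÷ 0.1219 = SEK 22,797,374.90
SEK 22,797,374.90 ÷ 11.41 = CHF 1,998,017.08
CHF 1,998,017.08 ÷ 0.7119 = CAD 2,806,597.95
Profit = CAD 2,806,597.95 − CAD 2,779,000.00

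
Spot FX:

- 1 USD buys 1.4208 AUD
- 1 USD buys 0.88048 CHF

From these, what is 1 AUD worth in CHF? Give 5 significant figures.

AUD/CHF = 0.61971

1 AUD ÷ 1.4208 = 0.703829 USD
0.703829 USD × 0.88048 = 0.619707 CHF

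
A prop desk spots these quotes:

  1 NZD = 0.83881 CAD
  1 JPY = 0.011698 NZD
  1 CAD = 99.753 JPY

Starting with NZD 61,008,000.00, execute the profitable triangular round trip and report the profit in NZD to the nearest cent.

Profit: NZD 1,320,346.53

Profitable loop is NZD → JPY → CAD → NZD:
NZD 61,008,000.00 ÷ 0.011698 = JPY 5,215,250,470
JPY 5,215,250,470 ÷ 99.753 = CAD 52,281,640.35
CAD 52,281,640.35 ÷ 0.83881 = NZD 62,328,346.53
Profit = NZD 62,328,346.53 − NZD 61,008,000.00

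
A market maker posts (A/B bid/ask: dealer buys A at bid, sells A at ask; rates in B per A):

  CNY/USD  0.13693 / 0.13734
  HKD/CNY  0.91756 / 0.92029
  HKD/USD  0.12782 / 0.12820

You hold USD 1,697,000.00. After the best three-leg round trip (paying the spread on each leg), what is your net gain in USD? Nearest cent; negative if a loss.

Best loop USD → CNY → HKD → USD:
USD 1,697,000.00 ÷ 0.13734 (buy CNY at ask) = CNY 12,356,196.30
CNY 12,356,196.30 ÷ 0.92029 (buy HKD at ask) = HKD 13,426,415.91
HKD 13,426,415.91 × 0.12782 (sell HKD at bid) = USD 1,716,164.48

Net profit: USD 19,164.48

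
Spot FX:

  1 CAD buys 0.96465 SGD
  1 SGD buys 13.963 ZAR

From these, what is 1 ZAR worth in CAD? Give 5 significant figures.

ZAR/CAD = 0.074242

1 ZAR ÷ 13.963 = 0.0716178 SGD
0.0716178 SGD ÷ 0.96465 = 0.0742423 CAD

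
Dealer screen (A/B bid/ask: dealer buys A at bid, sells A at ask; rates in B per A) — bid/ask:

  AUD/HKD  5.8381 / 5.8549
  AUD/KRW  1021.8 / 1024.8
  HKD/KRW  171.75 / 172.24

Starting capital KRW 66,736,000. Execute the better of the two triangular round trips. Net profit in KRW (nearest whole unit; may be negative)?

Net profit: KRW 883,596

Best loop KRW → HKD → AUD → KRW:
KRW 66,736,000 ÷ 172.24 (buy HKD at ask) = HKD 387,459.36
HKD 387,459.36 ÷ 5.8549 (buy AUD at ask) = AUD 66,176.94
AUD 66,176.94 × 1021.8 (sell AUD at bid) = KRW 67,619,596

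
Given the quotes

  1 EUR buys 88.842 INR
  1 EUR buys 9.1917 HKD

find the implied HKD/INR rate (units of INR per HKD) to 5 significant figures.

1 HKD ÷ 9.1917 = 0.108794 EUR
0.108794 EUR × 88.842 = 9.66546 INR

HKD/INR = 9.6655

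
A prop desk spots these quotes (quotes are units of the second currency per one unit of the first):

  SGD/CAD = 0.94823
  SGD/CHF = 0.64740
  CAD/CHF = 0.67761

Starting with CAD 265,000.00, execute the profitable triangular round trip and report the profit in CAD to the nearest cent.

Profitable loop is CAD → SGD → CHF → CAD:
CAD 265,000.00 ÷ 0.94823 = SGD 279,468.06
SGD 279,468.06 × 0.64740 = CHF 180,927.62
CHF 180,927.62 ÷ 0.67761 = CAD 267,008.49
Profit = CAD 267,008.49 − CAD 265,000.00

Profit: CAD 2,008.49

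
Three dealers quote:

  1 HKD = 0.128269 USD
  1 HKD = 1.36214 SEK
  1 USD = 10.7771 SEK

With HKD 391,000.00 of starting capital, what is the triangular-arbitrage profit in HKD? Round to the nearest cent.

Profitable loop is HKD → USD → SEK → HKD:
HKD 391,000.00 × 0.128269 = USD 50,153.18
USD 50,153.18 × 10.7771 = SEK 540,505.83
SEK 540,505.83 ÷ 1.36214 = HKD 396,806.37
Profit = HKD 396,806.37 − HKD 391,000.00

Profit: HKD 5,806.37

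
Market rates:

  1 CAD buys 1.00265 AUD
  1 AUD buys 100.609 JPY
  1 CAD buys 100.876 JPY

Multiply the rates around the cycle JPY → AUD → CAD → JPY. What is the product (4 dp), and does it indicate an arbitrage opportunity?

Around JPY → AUD → CAD → JPY: 1 ÷ 100.609 ÷ 1.00265 × 100.876 = 1.000004
Product ≈ 1 (deviation 0.000%, within rounding noise).

1.0000 (no arbitrage)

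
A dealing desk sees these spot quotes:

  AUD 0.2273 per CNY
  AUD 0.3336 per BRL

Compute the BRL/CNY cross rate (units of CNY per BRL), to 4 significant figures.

1 BRL × 0.3336 = 0.3336 AUD
0.3336 AUD ÷ 0.2273 = 1.46766 CNY

BRL/CNY = 1.468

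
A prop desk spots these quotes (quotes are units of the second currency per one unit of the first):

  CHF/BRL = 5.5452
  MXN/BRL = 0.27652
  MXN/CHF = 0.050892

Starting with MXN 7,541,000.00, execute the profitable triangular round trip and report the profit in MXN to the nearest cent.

Profitable loop is MXN → CHF → BRL → MXN:
MXN 7,541,000.00 × 0.050892 = CHF 383,776.57
CHF 383,776.57 × 5.5452 = BRL 2,128,117.85
BRL 2,128,117.85 ÷ 0.27652 = MXN 7,696,072.06
Profit = MXN 7,696,072.06 − MXN 7,541,000.00

Profit: MXN 155,072.06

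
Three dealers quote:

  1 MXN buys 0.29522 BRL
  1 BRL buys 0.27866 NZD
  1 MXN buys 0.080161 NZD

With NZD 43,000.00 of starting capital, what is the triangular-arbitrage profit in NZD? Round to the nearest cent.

Profitable loop is NZD → MXN → BRL → NZD:
NZD 43,000.00 ÷ 0.080161 = MXN 536,420.45
MXN 536,420.45 × 0.29522 = BRL 158,362.05
BRL 158,362.05 × 0.27866 = NZD 44,129.17
Profit = NZD 44,129.17 − NZD 43,000.00

Profit: NZD 1,129.17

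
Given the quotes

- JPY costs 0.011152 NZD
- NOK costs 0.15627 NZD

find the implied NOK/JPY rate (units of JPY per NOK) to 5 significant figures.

NOK/JPY = 14.013

1 NOK × 0.15627 = 0.15627 NZD
0.15627 NZD ÷ 0.011152 = 14.0127 JPY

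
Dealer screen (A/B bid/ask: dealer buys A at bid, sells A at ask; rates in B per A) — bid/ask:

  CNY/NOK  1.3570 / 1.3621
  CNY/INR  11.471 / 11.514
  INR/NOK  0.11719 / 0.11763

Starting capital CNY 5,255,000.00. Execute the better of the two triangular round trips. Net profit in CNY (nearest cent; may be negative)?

Net profit: CNY 10,119.66

Best loop CNY → NOK → INR → CNY:
CNY 5,255,000.00 × 1.3570 (sell CNY at bid) = NOK 7,131,035.00
NOK 7,131,035.00 ÷ 0.11763 (buy INR at ask) = INR 60,622,587.78
INR 60,622,587.78 ÷ 11.514 (buy CNY at ask) = CNY 5,265,119.66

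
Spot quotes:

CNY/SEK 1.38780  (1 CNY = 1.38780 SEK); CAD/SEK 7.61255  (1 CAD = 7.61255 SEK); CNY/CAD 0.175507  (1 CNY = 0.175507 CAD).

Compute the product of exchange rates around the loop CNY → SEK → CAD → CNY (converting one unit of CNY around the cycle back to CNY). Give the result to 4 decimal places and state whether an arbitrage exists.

Around CNY → SEK → CAD → CNY: 1 × 1.38780 ÷ 7.61255 ÷ 0.175507 = 1.038729
Product > 1; profitable direction is CNY → SEK → CAD → CNY.

1.0387 (arbitrage exists)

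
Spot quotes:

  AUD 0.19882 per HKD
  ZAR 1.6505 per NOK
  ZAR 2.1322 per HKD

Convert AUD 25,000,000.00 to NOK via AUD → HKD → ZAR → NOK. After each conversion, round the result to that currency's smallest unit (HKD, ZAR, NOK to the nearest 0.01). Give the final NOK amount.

NOK 162,439,763.88

AUD 25,000,000.00 ÷ 0.19882 = HKD 125,741,877.07
HKD 125,741,877.07 × 2.1322 = ZAR 268,106,830.29
ZAR 268,106,830.29 ÷ 1.6505 = NOK 162,439,763.88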